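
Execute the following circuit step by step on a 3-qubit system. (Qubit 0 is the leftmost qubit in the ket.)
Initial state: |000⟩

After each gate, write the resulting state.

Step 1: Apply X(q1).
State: |010⟩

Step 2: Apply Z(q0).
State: |010⟩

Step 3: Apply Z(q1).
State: -|010⟩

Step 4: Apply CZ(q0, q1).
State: -|010⟩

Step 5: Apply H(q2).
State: -1/√2|010⟩ - 1/√2|011⟩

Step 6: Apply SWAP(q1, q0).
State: -1/√2|100⟩ - 1/√2|101⟩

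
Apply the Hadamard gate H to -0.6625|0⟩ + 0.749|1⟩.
0.06116|0⟩ - 0.9981|1⟩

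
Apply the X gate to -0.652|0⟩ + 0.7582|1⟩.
0.7582|0⟩ - 0.652|1⟩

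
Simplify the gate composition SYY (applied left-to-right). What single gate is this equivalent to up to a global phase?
S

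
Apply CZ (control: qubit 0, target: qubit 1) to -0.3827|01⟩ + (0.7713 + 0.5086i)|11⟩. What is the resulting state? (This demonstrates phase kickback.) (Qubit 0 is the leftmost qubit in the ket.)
-0.3827|01⟩ + (-0.7713 - 0.5086i)|11⟩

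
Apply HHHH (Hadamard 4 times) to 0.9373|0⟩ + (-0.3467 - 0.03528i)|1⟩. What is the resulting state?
0.9373|0⟩ + (-0.3467 - 0.03528i)|1⟩

H² = I, so an even number of Hadamards cancels: H^4 = I and the state is unchanged.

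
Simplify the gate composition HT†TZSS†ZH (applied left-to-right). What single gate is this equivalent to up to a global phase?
I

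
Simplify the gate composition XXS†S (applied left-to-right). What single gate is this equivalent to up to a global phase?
I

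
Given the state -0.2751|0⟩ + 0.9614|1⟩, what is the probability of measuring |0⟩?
0.07568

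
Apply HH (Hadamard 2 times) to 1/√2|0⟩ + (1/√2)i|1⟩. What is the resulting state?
1/√2|0⟩ + (1/√2)i|1⟩

H² = I, so an even number of Hadamards cancels: H^2 = I and the state is unchanged.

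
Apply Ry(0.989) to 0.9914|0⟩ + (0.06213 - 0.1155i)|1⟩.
(0.8431 + 0.05482i)|0⟩ + (0.5252 - 0.1017i)|1⟩

Ry(0.989) = [[cos(θ/2), −sin(θ/2)], [sin(θ/2), cos(θ/2)]]; θ = 0.989, cos(θ/2) ≈ 0.880206, sin(θ/2) ≈ 0.474592.
With a = amp(|0⟩) = 0.9914 and b = amp(|1⟩) = (0.06213 - 0.1155i):
new amp(|0⟩) = (0.880206)·a + (-0.474592)·b = (0.8431 + 0.05482i)
new amp(|1⟩) = (0.474592)·a + (0.880206)·b = (0.5252 - 0.1017i)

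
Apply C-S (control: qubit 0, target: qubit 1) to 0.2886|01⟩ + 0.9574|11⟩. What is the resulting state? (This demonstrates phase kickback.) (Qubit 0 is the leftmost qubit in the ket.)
0.2886|01⟩ + 0.9574i|11⟩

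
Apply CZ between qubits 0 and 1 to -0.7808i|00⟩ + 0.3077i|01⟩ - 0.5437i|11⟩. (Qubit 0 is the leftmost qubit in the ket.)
-0.7808i|00⟩ + 0.3077i|01⟩ + 0.5437i|11⟩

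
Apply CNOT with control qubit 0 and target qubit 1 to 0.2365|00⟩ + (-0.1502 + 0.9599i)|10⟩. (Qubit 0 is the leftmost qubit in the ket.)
0.2365|00⟩ + (-0.1502 + 0.9599i)|11⟩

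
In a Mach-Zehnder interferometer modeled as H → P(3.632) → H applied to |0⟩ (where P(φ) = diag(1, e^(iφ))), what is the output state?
(0.05893 - 0.2355i)|0⟩ + (0.9411 + 0.2355i)|1⟩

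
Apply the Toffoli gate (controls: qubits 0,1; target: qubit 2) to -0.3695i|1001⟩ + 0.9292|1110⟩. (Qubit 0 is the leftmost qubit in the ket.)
-0.3695i|1001⟩ + 0.9292|1100⟩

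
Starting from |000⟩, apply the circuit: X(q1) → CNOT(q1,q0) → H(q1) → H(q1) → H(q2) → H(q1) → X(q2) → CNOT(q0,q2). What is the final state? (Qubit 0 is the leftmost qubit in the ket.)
1/2|100⟩ + 1/2|101⟩ - 1/2|110⟩ - 1/2|111⟩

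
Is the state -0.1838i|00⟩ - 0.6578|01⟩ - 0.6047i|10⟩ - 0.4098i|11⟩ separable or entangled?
Entangled

Writing the state as a|00⟩ + b|01⟩ + c|10⟩ + d|11⟩, it is a product state iff ad − bc = 0.
Here (a, b, c, d) = (-0.1838i, -0.6578, -0.6047i, -0.4098i): ad − bc = (-0.1838i)(-0.4098i) − (-0.6578)(-0.6047i) = (-0.07532 - 0.3978i) ≠ 0, so the state is entangled.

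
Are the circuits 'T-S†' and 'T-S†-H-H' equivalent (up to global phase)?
Yes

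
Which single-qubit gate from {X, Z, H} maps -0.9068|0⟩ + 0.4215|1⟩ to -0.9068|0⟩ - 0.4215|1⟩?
Z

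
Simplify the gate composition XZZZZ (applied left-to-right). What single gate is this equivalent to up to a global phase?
X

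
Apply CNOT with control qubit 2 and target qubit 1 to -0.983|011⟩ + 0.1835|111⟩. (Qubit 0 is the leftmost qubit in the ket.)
-0.983|001⟩ + 0.1835|101⟩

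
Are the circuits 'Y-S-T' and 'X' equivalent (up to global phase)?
No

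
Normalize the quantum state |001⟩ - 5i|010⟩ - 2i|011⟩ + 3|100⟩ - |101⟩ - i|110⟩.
0.1562|001⟩ - 0.7809i|010⟩ - 0.3123i|011⟩ + 0.4685|100⟩ - 0.1562|101⟩ - 0.1562i|110⟩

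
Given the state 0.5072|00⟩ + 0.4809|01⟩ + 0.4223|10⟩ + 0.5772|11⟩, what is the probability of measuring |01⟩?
0.2313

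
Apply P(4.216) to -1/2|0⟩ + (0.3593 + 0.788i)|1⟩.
-1/2|0⟩ + (0.5218 - 0.6912i)|1⟩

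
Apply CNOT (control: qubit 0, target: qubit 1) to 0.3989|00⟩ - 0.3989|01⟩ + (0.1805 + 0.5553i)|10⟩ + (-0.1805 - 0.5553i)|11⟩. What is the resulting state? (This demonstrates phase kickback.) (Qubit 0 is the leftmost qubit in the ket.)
0.3989|00⟩ - 0.3989|01⟩ + (-0.1805 - 0.5553i)|10⟩ + (0.1805 + 0.5553i)|11⟩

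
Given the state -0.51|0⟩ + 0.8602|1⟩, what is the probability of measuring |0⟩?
0.2601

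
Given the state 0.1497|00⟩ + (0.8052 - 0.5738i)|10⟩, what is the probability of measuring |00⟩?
0.02241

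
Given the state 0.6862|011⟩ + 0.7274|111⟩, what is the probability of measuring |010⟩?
0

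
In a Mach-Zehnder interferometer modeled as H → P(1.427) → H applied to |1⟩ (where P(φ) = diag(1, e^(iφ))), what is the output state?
(0.4283 - 0.4948i)|0⟩ + (0.5717 + 0.4948i)|1⟩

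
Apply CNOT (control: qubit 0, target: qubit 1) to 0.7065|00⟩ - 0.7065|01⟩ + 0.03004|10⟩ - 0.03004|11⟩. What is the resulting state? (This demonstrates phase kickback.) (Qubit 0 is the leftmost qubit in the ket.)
0.7065|00⟩ - 0.7065|01⟩ - 0.03004|10⟩ + 0.03004|11⟩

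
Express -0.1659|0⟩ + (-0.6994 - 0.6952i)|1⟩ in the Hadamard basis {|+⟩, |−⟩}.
(-0.6119 - 0.4916i)|+⟩ + (0.3772 + 0.4916i)|−⟩

With |ψ⟩ = α|0⟩ + β|1⟩, the Hadamard-basis coefficients are ⟨+|ψ⟩ = (α + β)/√2 and ⟨−|ψ⟩ = (α − β)/√2.
Here α = -0.1659, β = (-0.6994 - 0.6952i): (α + β)/√2 = (-0.6119 - 0.4916i), (α − β)/√2 = (0.3772 + 0.4916i).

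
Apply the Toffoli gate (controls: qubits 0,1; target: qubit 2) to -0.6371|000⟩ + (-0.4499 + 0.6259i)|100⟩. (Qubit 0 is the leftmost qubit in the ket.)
-0.6371|000⟩ + (-0.4499 + 0.6259i)|100⟩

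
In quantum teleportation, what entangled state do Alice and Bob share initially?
Bell state |Φ+⟩ = (|00⟩ + |11⟩)/√2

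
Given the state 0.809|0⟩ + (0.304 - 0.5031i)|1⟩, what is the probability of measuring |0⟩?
0.6545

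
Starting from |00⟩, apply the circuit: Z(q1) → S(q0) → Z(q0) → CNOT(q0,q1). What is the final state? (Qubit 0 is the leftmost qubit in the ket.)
|00⟩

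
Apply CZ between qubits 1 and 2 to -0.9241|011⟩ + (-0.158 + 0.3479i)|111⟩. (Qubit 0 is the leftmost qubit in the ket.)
0.9241|011⟩ + (0.158 - 0.3479i)|111⟩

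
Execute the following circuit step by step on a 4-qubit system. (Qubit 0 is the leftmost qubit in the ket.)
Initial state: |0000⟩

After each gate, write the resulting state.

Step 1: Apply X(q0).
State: |1000⟩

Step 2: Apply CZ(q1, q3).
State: |1000⟩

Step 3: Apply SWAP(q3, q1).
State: |1000⟩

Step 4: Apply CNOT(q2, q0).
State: |1000⟩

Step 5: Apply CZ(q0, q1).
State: |1000⟩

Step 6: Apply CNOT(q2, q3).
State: |1000⟩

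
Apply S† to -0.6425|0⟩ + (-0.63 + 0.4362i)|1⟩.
-0.6425|0⟩ + (0.4362 + 0.63i)|1⟩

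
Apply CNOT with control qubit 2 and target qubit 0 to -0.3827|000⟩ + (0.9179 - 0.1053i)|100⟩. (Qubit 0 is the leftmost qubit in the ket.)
-0.3827|000⟩ + (0.9179 - 0.1053i)|100⟩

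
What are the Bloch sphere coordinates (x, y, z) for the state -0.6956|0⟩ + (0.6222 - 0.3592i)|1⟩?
(-0.8656, 0.4997, -0.0323)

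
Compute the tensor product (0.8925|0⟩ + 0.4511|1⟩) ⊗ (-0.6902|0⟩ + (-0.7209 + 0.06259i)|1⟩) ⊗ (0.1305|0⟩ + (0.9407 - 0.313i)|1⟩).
-0.08039|000⟩ + (-0.5795 + 0.1928i)|001⟩ + (-0.08396 + 0.00729i)|010⟩ + (-0.5878 + 0.2539i)|011⟩ - 0.04063|100⟩ + (-0.2929 + 0.09745i)|101⟩ + (-0.04244 + 0.003685i)|110⟩ + (-0.2971 + 0.1283i)|111⟩

amp(|b₁b₂…⟩) = product of the factor amplitudes for bits b₁, b₂, …; only kets whose every factor amplitude is nonzero survive.
|000⟩: (0.8925)(-0.6902)(0.1305) = -0.08039
|001⟩: (0.8925)(-0.6902)(0.9407 - 0.313i) = (-0.5795 + 0.1928i)
|010⟩: (0.8925)(-0.7209 + 0.06259i)(0.1305) = (-0.08396 + 0.00729i)
|011⟩: (0.8925)(-0.7209 + 0.06259i)(0.9407 - 0.313i) = (-0.5878 + 0.2539i)
|100⟩: (0.4511)(-0.6902)(0.1305) = -0.04063
|101⟩: (0.4511)(-0.6902)(0.9407 - 0.313i) = (-0.2929 + 0.09745i)
|110⟩: (0.4511)(-0.7209 + 0.06259i)(0.1305) = (-0.04244 + 0.003685i)
|111⟩: (0.4511)(-0.7209 + 0.06259i)(0.9407 - 0.313i) = (-0.2971 + 0.1283i)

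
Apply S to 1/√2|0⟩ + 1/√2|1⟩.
1/√2|0⟩ + (1/√2)i|1⟩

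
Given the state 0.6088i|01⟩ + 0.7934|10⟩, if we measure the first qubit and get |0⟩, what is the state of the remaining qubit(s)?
i|1⟩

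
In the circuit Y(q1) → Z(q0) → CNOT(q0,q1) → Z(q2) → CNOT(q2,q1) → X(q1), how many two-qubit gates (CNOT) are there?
2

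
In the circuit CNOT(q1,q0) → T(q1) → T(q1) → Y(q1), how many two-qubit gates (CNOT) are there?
1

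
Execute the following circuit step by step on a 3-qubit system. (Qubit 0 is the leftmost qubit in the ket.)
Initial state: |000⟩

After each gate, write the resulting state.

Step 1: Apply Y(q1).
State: i|010⟩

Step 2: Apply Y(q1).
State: |000⟩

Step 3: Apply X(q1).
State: |010⟩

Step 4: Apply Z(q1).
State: -|010⟩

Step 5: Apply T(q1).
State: (-1/√2 - (1/√2)i)|010⟩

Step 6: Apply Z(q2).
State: (-1/√2 - (1/√2)i)|010⟩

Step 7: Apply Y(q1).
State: (-1/√2 + (1/√2)i)|000⟩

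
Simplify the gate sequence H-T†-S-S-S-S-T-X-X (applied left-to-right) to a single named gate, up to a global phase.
H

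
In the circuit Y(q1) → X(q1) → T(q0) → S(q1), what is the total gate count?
4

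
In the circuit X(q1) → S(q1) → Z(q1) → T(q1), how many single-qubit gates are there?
4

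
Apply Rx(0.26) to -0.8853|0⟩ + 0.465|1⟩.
(-0.8778 - 0.06028i)|0⟩ + (0.4611 + 0.1148i)|1⟩

Rx(0.26) = [[cos(θ/2), −i·sin(θ/2)], [−i·sin(θ/2), cos(θ/2)]]; θ = 0.26, cos(θ/2) ≈ 0.991562, sin(θ/2) ≈ 0.129634.
With a = amp(|0⟩) = -0.8853 and b = amp(|1⟩) = 0.465:
new amp(|0⟩) = (0.991562)·a + (-0.129634i)·b = (-0.8778 - 0.06028i)
new amp(|1⟩) = (-0.129634i)·a + (0.991562)·b = (0.4611 + 0.1148i)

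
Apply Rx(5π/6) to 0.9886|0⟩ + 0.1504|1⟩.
(0.2559 - 0.1453i)|0⟩ + (0.03893 - 0.9549i)|1⟩

Rx(5π/6) = [[cos(θ/2), −i·sin(θ/2)], [−i·sin(θ/2), cos(θ/2)]]; θ = 5π/6, cos(θ/2) ≈ 0.258819, sin(θ/2) ≈ 0.965926.
With a = amp(|0⟩) = 0.9886 and b = amp(|1⟩) = 0.1504:
new amp(|0⟩) = (0.258819)·a + (-0.965926i)·b = (0.2559 - 0.1453i)
new amp(|1⟩) = (-0.965926i)·a + (0.258819)·b = (0.03893 - 0.9549i)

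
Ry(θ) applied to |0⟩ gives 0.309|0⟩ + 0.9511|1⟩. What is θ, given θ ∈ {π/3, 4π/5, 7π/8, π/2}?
4π/5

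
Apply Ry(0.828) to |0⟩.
0.9155|0⟩ + 0.4023|1⟩

Ry(0.828) = [[cos(θ/2), −sin(θ/2)], [sin(θ/2), cos(θ/2)]]; θ = 0.828, cos(θ/2) ≈ 0.915519, sin(θ/2) ≈ 0.402275.
With a = amp(|0⟩) = 1 and b = amp(|1⟩) = 0:
new amp(|0⟩) = (0.915519)·a + (-0.402275)·b = 0.9155
new amp(|1⟩) = (0.402275)·a + (0.915519)·b = 0.4023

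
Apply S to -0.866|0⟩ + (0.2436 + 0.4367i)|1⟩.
-0.866|0⟩ + (-0.4367 + 0.2436i)|1⟩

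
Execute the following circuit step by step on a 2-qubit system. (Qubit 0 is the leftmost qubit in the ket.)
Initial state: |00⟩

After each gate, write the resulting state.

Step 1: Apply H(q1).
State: 1/√2|00⟩ + 1/√2|01⟩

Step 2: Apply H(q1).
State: |00⟩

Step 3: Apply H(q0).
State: 1/√2|00⟩ + 1/√2|10⟩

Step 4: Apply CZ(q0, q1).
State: 1/√2|00⟩ + 1/√2|10⟩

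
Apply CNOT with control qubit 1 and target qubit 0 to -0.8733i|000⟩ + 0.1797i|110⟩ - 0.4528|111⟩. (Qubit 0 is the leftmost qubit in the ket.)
-0.8733i|000⟩ + 0.1797i|010⟩ - 0.4528|011⟩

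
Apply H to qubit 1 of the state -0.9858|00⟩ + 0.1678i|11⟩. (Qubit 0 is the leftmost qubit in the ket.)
-0.6971|00⟩ - 0.6971|01⟩ + 0.1187i|10⟩ - 0.1187i|11⟩

H on qubit 1 mixes each pair of kets that differ only in qubit 1: amplitudes (a, b) of (|…0…⟩, |…1…⟩) become ((a + b)/√2, (a − b)/√2). Kets absent from the input have amplitude 0.
(|00⟩, |01⟩): (a, b) = (-0.9858, 0) → (-0.6971, -0.6971)
(|10⟩, |11⟩): (a, b) = (0, 0.1678i) → (0.1187i, -0.1187i)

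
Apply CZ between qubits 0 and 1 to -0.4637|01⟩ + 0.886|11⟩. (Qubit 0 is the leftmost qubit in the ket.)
-0.4637|01⟩ - 0.886|11⟩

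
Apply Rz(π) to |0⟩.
-i|0⟩

Rz(π) = [[e^(−iθ/2), 0], [0, e^(iθ/2)]] with e^(±iθ/2) = cos(θ/2) ± i·sin(θ/2); θ = π, cos(θ/2) ≈ 0, sin(θ/2) ≈ 1.
With a = amp(|0⟩) = 1 and b = amp(|1⟩) = 0:
new amp(|0⟩) = (-i)·a = -i
new amp(|1⟩) = (i)·b = 0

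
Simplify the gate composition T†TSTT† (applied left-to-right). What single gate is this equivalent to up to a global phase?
S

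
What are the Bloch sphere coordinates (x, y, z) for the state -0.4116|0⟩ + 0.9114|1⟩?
(-0.7503, 0, -0.6612)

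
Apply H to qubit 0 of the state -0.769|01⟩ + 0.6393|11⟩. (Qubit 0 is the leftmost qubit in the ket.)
-0.09171|01⟩ - 0.9958|11⟩

H on qubit 0 mixes each pair of kets that differ only in qubit 0: amplitudes (a, b) of (|…0…⟩, |…1…⟩) become ((a + b)/√2, (a − b)/√2). Kets absent from the input have amplitude 0.
(|01⟩, |11⟩): (a, b) = (-0.769, 0.6393) → (-0.09171, -0.9958)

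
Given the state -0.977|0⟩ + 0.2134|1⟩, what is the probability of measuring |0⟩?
0.9545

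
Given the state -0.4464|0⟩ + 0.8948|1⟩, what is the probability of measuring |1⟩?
0.8007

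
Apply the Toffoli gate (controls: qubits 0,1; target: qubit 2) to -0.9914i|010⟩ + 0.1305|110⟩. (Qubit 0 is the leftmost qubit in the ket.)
-0.9914i|010⟩ + 0.1305|111⟩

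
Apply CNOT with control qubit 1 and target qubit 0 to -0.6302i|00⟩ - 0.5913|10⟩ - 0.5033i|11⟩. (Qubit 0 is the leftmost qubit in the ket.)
-0.6302i|00⟩ - 0.5033i|01⟩ - 0.5913|10⟩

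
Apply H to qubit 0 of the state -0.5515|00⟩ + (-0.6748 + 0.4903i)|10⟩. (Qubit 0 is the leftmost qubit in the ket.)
(-0.8671 + 0.3467i)|00⟩ + (0.08719 - 0.3467i)|10⟩

H on qubit 0 mixes each pair of kets that differ only in qubit 0: amplitudes (a, b) of (|…0…⟩, |…1…⟩) become ((a + b)/√2, (a − b)/√2). Kets absent from the input have amplitude 0.
(|00⟩, |10⟩): (a, b) = (-0.5515, (-0.6748 + 0.4903i)) → ((-0.8671 + 0.3467i), (0.08719 - 0.3467i))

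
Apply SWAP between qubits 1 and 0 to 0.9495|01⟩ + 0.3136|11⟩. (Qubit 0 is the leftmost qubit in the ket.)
0.9495|10⟩ + 0.3136|11⟩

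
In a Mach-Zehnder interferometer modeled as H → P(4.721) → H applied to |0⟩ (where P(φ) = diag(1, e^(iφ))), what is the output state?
(0.5043 - 0.5i)|0⟩ + (0.4957 + 0.5i)|1⟩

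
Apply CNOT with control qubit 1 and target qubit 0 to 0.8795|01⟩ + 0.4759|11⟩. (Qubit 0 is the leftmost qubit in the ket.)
0.4759|01⟩ + 0.8795|11⟩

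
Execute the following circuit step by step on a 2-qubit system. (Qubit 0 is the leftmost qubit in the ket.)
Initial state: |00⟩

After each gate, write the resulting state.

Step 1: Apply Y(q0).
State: i|10⟩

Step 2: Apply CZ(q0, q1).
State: i|10⟩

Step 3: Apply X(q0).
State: i|00⟩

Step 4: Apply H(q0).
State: (1/√2)i|00⟩ + (1/√2)i|10⟩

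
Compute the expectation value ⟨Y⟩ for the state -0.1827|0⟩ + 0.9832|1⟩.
0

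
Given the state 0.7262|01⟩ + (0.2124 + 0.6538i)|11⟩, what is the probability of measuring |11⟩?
0.4726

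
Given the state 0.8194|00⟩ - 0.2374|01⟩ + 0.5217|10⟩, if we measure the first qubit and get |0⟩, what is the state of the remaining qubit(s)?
0.9605|0⟩ - 0.2783|1⟩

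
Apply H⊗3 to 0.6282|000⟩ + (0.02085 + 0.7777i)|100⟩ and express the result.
(0.2295 + 0.275i)|000⟩ + (0.2295 + 0.275i)|001⟩ + (0.2295 + 0.275i)|010⟩ + (0.2295 + 0.275i)|011⟩ + (0.2147 - 0.275i)|100⟩ + (0.2147 - 0.275i)|101⟩ + (0.2147 - 0.275i)|110⟩ + (0.2147 - 0.275i)|111⟩

H⊗3 gives amp(|y⟩) = (1/2√2) Σ_x (−1)^(x·y) amp(|x⟩), where x·y is the number of positions in which both x and y have a 1.
|000⟩: (0.6282 + (0.02085 + 0.7777i))/(2√2) = (0.2295 + 0.275i)
|001⟩: (0.6282 + (0.02085 + 0.7777i))/(2√2) = (0.2295 + 0.275i)
|010⟩: (0.6282 + (0.02085 + 0.7777i))/(2√2) = (0.2295 + 0.275i)
|011⟩: (0.6282 + (0.02085 + 0.7777i))/(2√2) = (0.2295 + 0.275i)
|100⟩: (0.6282 - (0.02085 + 0.7777i))/(2√2) = (0.2147 - 0.275i)
|101⟩: (0.6282 - (0.02085 + 0.7777i))/(2√2) = (0.2147 - 0.275i)
|110⟩: (0.6282 - (0.02085 + 0.7777i))/(2√2) = (0.2147 - 0.275i)
|111⟩: (0.6282 - (0.02085 + 0.7777i))/(2√2) = (0.2147 - 0.275i)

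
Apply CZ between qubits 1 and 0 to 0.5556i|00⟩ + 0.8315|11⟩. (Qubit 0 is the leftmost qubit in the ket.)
0.5556i|00⟩ - 0.8315|11⟩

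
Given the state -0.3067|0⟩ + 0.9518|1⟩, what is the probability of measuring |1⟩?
0.9059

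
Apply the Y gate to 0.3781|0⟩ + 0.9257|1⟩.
-0.9257i|0⟩ + 0.3781i|1⟩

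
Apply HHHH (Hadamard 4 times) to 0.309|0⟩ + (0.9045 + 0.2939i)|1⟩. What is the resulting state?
0.309|0⟩ + (0.9045 + 0.2939i)|1⟩

H² = I, so an even number of Hadamards cancels: H^4 = I and the state is unchanged.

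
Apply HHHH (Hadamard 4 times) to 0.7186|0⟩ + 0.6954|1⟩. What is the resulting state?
0.7186|0⟩ + 0.6954|1⟩

H² = I, so an even number of Hadamards cancels: H^4 = I and the state is unchanged.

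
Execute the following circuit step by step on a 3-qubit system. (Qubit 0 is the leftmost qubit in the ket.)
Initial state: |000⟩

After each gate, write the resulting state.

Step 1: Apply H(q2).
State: 1/√2|000⟩ + 1/√2|001⟩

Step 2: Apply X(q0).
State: 1/√2|100⟩ + 1/√2|101⟩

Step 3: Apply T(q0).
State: (1/2 + (1/2)i)|100⟩ + (1/2 + (1/2)i)|101⟩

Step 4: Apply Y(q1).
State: (-1/2 + (1/2)i)|110⟩ + (-1/2 + (1/2)i)|111⟩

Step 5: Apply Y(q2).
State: (1/2 + (1/2)i)|110⟩ + (-1/2 - (1/2)i)|111⟩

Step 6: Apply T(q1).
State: (1/√2)i|110⟩ - (1/√2)i|111⟩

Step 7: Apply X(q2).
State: -(1/√2)i|110⟩ + (1/√2)i|111⟩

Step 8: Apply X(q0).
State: -(1/√2)i|010⟩ + (1/√2)i|011⟩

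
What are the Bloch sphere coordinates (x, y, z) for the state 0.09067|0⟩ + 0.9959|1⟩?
(0.1806, 0, -0.9836)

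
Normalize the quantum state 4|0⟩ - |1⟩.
0.9701|0⟩ - 0.2425|1⟩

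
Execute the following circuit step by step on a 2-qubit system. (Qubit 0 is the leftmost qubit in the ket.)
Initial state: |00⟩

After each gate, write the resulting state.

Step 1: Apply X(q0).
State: |10⟩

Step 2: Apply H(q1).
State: 1/√2|10⟩ + 1/√2|11⟩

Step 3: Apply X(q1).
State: 1/√2|10⟩ + 1/√2|11⟩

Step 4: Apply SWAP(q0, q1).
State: 1/√2|01⟩ + 1/√2|11⟩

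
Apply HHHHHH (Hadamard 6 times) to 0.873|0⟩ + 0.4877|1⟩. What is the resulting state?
0.873|0⟩ + 0.4877|1⟩

H² = I, so an even number of Hadamards cancels: H^6 = I and the state is unchanged.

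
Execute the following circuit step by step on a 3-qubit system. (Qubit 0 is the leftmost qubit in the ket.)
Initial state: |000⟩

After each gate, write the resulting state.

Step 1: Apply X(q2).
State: |001⟩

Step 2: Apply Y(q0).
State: i|101⟩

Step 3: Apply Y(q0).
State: |001⟩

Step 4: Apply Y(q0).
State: i|101⟩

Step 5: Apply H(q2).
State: (1/√2)i|100⟩ - (1/√2)i|101⟩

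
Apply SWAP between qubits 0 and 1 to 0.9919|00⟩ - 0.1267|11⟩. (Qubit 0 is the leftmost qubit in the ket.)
0.9919|00⟩ - 0.1267|11⟩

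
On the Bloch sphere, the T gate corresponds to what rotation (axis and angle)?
Rotation by π/4 around the z-axis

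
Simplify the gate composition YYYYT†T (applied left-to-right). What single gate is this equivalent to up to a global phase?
I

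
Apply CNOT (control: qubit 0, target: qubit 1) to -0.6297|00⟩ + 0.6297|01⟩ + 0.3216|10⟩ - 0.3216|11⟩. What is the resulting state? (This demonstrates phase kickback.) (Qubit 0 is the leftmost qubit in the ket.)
-0.6297|00⟩ + 0.6297|01⟩ - 0.3216|10⟩ + 0.3216|11⟩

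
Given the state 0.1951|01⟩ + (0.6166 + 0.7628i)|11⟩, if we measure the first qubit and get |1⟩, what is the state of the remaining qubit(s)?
(0.6286 + 0.7777i)|1⟩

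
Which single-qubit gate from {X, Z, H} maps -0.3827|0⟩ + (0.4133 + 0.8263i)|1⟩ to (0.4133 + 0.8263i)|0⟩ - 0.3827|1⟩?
X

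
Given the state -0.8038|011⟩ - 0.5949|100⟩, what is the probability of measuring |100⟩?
0.3539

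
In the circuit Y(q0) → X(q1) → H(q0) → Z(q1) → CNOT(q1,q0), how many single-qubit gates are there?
4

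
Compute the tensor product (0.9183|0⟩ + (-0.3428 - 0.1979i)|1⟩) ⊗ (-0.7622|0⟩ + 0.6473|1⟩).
-0.6999|00⟩ + 0.5944|01⟩ + (0.2613 + 0.1508i)|10⟩ + (-0.2219 - 0.1281i)|11⟩

amp(|b₁b₂…⟩) = product of the factor amplitudes for bits b₁, b₂, …; only kets whose every factor amplitude is nonzero survive.
|00⟩: (0.9183)(-0.7622) = -0.6999
|01⟩: (0.9183)(0.6473) = 0.5944
|10⟩: (-0.3428 - 0.1979i)(-0.7622) = (0.2613 + 0.1508i)
|11⟩: (-0.3428 - 0.1979i)(0.6473) = (-0.2219 - 0.1281i)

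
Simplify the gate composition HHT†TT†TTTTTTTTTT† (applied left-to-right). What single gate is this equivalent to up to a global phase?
T†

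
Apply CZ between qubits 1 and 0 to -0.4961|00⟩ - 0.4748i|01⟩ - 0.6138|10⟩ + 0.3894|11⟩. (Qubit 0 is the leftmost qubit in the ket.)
-0.4961|00⟩ - 0.4748i|01⟩ - 0.6138|10⟩ - 0.3894|11⟩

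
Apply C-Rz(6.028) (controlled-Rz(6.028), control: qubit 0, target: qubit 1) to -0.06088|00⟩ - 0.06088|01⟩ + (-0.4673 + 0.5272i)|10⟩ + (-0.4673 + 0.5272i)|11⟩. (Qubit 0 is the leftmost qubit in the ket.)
-0.06088|00⟩ - 0.06088|01⟩ + (0.5306 - 0.4635i)|10⟩ + (0.3964 - 0.5824i)|11⟩

C-Rz(6.028) leaves the control-|0⟩ kets |00⟩, |01⟩ unchanged and applies Rz(6.028) to qubit 1 on the control-|1⟩ pair (|10⟩, |11⟩).
Rz(6.028) = [[e^(−iθ/2), 0], [0, e^(iθ/2)]] with e^(±iθ/2) = cos(θ/2) ± i·sin(θ/2); θ = 6.028, cos(θ/2) ≈ -0.991871, sin(θ/2) ≈ 0.127247.
With a = amp(|10⟩) = (-0.4673 + 0.5272i) and b = amp(|11⟩) = (-0.4673 + 0.5272i):
new amp(|10⟩) = (-0.991871 - 0.127247i)·a = (0.5306 - 0.4635i)
new amp(|11⟩) = (-0.991871 + 0.127247i)·b = (0.3964 - 0.5824i)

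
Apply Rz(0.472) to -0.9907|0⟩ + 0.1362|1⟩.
(-0.9632 + 0.2316i)|0⟩ + (0.1324 + 0.03185i)|1⟩

Rz(0.472) = [[e^(−iθ/2), 0], [0, e^(iθ/2)]] with e^(±iθ/2) = cos(θ/2) ± i·sin(θ/2); θ = 0.472, cos(θ/2) ≈ 0.972281, sin(θ/2) ≈ 0.233815.
With a = amp(|0⟩) = -0.9907 and b = amp(|1⟩) = 0.1362:
new amp(|0⟩) = (0.972281 - 0.233815i)·a = (-0.9632 + 0.2316i)
new amp(|1⟩) = (0.972281 + 0.233815i)·b = (0.1324 + 0.03185i)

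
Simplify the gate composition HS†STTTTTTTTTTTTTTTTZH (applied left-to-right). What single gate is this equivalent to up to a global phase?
X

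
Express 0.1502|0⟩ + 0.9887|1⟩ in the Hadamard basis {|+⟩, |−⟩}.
0.8053|+⟩ - 0.5929|−⟩

With |ψ⟩ = α|0⟩ + β|1⟩, the Hadamard-basis coefficients are ⟨+|ψ⟩ = (α + β)/√2 and ⟨−|ψ⟩ = (α − β)/√2.
Here α = 0.1502, β = 0.9887: (α + β)/√2 = 0.8053, (α − β)/√2 = -0.5929.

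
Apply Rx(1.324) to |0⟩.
0.7888|0⟩ - 0.6147i|1⟩

Rx(1.324) = [[cos(θ/2), −i·sin(θ/2)], [−i·sin(θ/2), cos(θ/2)]]; θ = 1.324, cos(θ/2) ≈ 0.788764, sin(θ/2) ≈ 0.614696.
With a = amp(|0⟩) = 1 and b = amp(|1⟩) = 0:
new amp(|0⟩) = (0.788764)·a + (-0.614696i)·b = 0.7888
new amp(|1⟩) = (-0.614696i)·a + (0.788764)·b = -0.6147i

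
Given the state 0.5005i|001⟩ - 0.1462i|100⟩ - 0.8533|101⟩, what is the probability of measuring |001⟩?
0.2505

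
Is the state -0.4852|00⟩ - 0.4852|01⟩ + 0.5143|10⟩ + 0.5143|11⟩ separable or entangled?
Separable

Writing the state as a|00⟩ + b|01⟩ + c|10⟩ + d|11⟩, it is a product state iff ad − bc = 0.
Here (a, b, c, d) = (-0.4852, -0.4852, 0.5143, 0.5143): ad − bc = (-0.4852)(0.5143) − (-0.4852)(0.5143) = 0, so the state is separable.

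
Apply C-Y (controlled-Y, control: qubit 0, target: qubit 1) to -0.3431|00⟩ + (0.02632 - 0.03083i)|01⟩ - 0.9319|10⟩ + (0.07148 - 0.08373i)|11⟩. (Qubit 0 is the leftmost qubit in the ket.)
-0.3431|00⟩ + (0.02632 - 0.03083i)|01⟩ + (-0.08373 - 0.07148i)|10⟩ - 0.9319i|11⟩

C-Y leaves the control-|0⟩ kets |00⟩, |01⟩ unchanged and applies Y to qubit 1 on the control-|1⟩ pair (|10⟩, |11⟩).
Y = [[0, -i], [i, 0]].
With a = amp(|10⟩) = -0.9319 and b = amp(|11⟩) = (0.07148 - 0.08373i):
new amp(|10⟩) = (-i)·b = (-0.08373 - 0.07148i)
new amp(|11⟩) = (i)·a = -0.9319i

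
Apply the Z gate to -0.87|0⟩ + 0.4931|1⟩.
-0.87|0⟩ - 0.4931|1⟩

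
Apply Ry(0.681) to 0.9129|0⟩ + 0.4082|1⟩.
0.7242|0⟩ + 0.6896|1⟩

Ry(0.681) = [[cos(θ/2), −sin(θ/2)], [sin(θ/2), cos(θ/2)]]; θ = 0.681, cos(θ/2) ≈ 0.942588, sin(θ/2) ≈ 0.333958.
With a = amp(|0⟩) = 0.9129 and b = amp(|1⟩) = 0.4082:
new amp(|0⟩) = (0.942588)·a + (-0.333958)·b = 0.7242
new amp(|1⟩) = (0.333958)·a + (0.942588)·b = 0.6896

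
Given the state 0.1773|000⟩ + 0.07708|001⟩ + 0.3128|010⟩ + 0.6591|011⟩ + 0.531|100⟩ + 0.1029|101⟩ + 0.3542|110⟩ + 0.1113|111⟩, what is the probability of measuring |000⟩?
0.03144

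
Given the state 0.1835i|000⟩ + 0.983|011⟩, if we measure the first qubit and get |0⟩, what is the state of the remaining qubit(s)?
0.1835i|00⟩ + 0.983|11⟩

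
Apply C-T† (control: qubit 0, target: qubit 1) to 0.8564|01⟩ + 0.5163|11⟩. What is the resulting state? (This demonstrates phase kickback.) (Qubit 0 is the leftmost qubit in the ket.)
0.8564|01⟩ + (0.3651 - 0.3651i)|11⟩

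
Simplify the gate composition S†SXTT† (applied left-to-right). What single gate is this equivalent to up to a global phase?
X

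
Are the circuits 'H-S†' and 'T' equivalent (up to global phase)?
No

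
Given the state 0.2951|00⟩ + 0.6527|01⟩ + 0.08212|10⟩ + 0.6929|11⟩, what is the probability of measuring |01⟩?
0.426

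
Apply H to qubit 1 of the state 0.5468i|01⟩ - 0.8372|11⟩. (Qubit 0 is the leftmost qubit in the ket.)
0.3866i|00⟩ - 0.3866i|01⟩ - 0.592|10⟩ + 0.592|11⟩

H on qubit 1 mixes each pair of kets that differ only in qubit 1: amplitudes (a, b) of (|…0…⟩, |…1…⟩) become ((a + b)/√2, (a − b)/√2). Kets absent from the input have amplitude 0.
(|00⟩, |01⟩): (a, b) = (0, 0.5468i) → (0.3866i, -0.3866i)
(|10⟩, |11⟩): (a, b) = (0, -0.8372) → (-0.592, 0.592)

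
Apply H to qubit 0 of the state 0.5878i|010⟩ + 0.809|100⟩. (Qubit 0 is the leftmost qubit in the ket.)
0.572|000⟩ + 0.4156i|010⟩ - 0.572|100⟩ + 0.4156i|110⟩

H on qubit 0 mixes each pair of kets that differ only in qubit 0: amplitudes (a, b) of (|…0…⟩, |…1…⟩) become ((a + b)/√2, (a − b)/√2). Kets absent from the input have amplitude 0.
(|000⟩, |100⟩): (a, b) = (0, 0.809) → (0.572, -0.572)
(|010⟩, |110⟩): (a, b) = (0.5878i, 0) → (0.4156i, 0.4156i)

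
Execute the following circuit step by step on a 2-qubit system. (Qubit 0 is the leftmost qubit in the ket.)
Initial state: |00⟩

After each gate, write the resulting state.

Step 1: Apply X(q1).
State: |01⟩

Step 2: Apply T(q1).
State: (1/√2 + (1/√2)i)|01⟩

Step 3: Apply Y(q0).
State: (-1/√2 + (1/√2)i)|11⟩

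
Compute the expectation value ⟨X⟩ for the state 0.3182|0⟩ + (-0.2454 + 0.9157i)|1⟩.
-0.1562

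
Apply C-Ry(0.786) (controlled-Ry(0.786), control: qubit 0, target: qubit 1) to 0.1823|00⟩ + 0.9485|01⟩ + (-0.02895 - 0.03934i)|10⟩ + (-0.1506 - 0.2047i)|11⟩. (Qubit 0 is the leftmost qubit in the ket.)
0.1823|00⟩ + 0.9485|01⟩ + (0.03093 + 0.04205i)|10⟩ + (-0.1502 - 0.2042i)|11⟩

C-Ry(0.786) leaves the control-|0⟩ kets |00⟩, |01⟩ unchanged and applies Ry(0.786) to qubit 1 on the control-|1⟩ pair (|10⟩, |11⟩).
Ry(0.786) = [[cos(θ/2), −sin(θ/2)], [sin(θ/2), cos(θ/2)]]; θ = 0.786, cos(θ/2) ≈ 0.923764, sin(θ/2) ≈ 0.382961.
With a = amp(|10⟩) = (-0.02895 - 0.03934i) and b = amp(|11⟩) = (-0.1506 - 0.2047i):
new amp(|10⟩) = (0.923764)·a + (-0.382961)·b = (0.03093 + 0.04205i)
new amp(|11⟩) = (0.382961)·a + (0.923764)·b = (-0.1502 - 0.2042i)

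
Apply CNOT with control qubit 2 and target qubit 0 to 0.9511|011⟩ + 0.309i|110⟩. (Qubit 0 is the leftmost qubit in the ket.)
0.309i|110⟩ + 0.9511|111⟩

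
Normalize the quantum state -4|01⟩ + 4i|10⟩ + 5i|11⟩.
-0.5298|01⟩ + 0.5298i|10⟩ + 0.6623i|11⟩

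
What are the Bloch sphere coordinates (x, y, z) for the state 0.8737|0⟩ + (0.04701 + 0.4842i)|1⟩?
(0.08215, 0.8461, 0.5267)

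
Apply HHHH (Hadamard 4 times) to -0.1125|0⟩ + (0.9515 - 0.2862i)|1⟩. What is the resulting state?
-0.1125|0⟩ + (0.9515 - 0.2862i)|1⟩

H² = I, so an even number of Hadamards cancels: H^4 = I and the state is unchanged.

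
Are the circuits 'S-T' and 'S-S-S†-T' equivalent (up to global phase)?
Yes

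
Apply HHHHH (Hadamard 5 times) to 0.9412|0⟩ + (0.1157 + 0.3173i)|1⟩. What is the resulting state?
(0.7473 + 0.2244i)|0⟩ + (0.5837 - 0.2244i)|1⟩

H² = I, so H^5 = H: a single Hadamard. With (a, b) = (0.9412, (0.1157 + 0.3173i)), H gives ((a + b)/√2, (a − b)/√2) = ((0.7473 + 0.2244i), (0.5837 - 0.2244i)).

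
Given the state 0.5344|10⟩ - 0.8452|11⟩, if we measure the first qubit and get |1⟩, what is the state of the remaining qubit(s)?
0.5344|0⟩ - 0.8452|1⟩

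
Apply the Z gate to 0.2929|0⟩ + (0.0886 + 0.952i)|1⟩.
0.2929|0⟩ + (-0.0886 - 0.952i)|1⟩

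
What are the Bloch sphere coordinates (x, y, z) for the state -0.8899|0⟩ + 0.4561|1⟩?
(-0.8118, 0, 0.5839)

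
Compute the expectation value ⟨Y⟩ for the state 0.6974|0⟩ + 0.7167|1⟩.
0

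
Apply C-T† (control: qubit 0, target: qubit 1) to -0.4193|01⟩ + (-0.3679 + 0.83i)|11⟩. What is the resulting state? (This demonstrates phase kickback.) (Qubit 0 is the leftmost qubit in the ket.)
-0.4193|01⟩ + (0.3268 + 0.847i)|11⟩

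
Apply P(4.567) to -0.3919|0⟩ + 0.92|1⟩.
-0.3919|0⟩ + (-0.1333 - 0.9103i)|1⟩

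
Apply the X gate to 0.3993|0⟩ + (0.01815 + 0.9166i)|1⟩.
(0.01815 + 0.9166i)|0⟩ + 0.3993|1⟩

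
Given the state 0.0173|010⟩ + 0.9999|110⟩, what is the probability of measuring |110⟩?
0.9998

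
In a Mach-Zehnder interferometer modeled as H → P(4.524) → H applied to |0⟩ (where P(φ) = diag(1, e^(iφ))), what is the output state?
(0.4064 - 0.4912i)|0⟩ + (0.5936 + 0.4912i)|1⟩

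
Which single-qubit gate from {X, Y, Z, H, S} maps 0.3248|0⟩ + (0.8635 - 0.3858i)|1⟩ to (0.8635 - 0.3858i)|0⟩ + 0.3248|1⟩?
X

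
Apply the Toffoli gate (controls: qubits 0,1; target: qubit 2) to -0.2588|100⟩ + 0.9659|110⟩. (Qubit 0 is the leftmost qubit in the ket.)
-0.2588|100⟩ + 0.9659|111⟩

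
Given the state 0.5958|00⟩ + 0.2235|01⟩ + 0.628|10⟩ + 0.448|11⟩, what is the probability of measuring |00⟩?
0.355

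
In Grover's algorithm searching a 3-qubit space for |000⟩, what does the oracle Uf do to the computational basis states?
Uf|x⟩ = -|x⟩ if x = 000, else |x⟩ (phase flip on target)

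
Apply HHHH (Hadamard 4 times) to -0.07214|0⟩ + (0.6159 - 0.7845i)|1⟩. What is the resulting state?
-0.07214|0⟩ + (0.6159 - 0.7845i)|1⟩

H² = I, so an even number of Hadamards cancels: H^4 = I and the state is unchanged.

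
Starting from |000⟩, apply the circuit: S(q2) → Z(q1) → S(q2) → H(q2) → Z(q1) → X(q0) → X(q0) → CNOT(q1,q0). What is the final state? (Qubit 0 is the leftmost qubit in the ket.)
1/√2|000⟩ + 1/√2|001⟩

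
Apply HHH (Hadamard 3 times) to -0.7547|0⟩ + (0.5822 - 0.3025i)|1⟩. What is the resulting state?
(-0.122 - 0.2139i)|0⟩ + (-0.9453 + 0.2139i)|1⟩

H² = I, so H^3 = H: a single Hadamard. With (a, b) = (-0.7547, (0.5822 - 0.3025i)), H gives ((a + b)/√2, (a − b)/√2) = ((-0.122 - 0.2139i), (-0.9453 + 0.2139i)).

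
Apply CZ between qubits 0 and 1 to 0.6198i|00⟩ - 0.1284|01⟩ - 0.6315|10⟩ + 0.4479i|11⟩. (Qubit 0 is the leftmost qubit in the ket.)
0.6198i|00⟩ - 0.1284|01⟩ - 0.6315|10⟩ - 0.4479i|11⟩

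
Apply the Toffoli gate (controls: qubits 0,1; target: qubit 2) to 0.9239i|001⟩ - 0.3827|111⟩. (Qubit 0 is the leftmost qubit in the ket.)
0.9239i|001⟩ - 0.3827|110⟩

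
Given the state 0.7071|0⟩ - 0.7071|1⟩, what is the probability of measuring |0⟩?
0.5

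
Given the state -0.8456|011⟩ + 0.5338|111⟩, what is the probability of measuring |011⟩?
0.715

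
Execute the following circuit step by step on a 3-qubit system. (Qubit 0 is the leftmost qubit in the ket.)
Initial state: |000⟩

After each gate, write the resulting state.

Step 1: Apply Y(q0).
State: i|100⟩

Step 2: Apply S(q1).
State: i|100⟩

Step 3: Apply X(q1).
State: i|110⟩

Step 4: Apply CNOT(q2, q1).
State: i|110⟩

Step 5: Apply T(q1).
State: (-1/√2 + (1/√2)i)|110⟩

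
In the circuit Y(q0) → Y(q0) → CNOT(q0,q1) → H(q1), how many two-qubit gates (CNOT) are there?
1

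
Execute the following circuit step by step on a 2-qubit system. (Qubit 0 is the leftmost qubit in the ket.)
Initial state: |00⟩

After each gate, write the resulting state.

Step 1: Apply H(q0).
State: 1/√2|00⟩ + 1/√2|10⟩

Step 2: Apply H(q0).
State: |00⟩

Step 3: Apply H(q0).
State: 1/√2|00⟩ + 1/√2|10⟩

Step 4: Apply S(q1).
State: 1/√2|00⟩ + 1/√2|10⟩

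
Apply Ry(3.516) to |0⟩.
-0.1861|0⟩ + 0.9825|1⟩

Ry(3.516) = [[cos(θ/2), −sin(θ/2)], [sin(θ/2), cos(θ/2)]]; θ = 3.516, cos(θ/2) ≈ -0.186112, sin(θ/2) ≈ 0.982529.
With a = amp(|0⟩) = 1 and b = amp(|1⟩) = 0:
new amp(|0⟩) = (-0.186112)·a + (-0.982529)·b = -0.1861
new amp(|1⟩) = (0.982529)·a + (-0.186112)·b = 0.9825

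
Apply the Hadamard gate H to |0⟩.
1/√2|0⟩ + 1/√2|1⟩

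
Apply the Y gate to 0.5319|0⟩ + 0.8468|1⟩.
-0.8468i|0⟩ + 0.5319i|1⟩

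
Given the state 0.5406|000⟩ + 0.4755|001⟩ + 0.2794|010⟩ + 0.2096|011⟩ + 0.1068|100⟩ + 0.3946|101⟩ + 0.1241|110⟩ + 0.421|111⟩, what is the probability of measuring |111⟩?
0.1772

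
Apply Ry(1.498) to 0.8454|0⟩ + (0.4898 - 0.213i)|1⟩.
(0.2856 + 0.145i)|0⟩ + (0.9344 - 0.156i)|1⟩

Ry(1.498) = [[cos(θ/2), −sin(θ/2)], [sin(θ/2), cos(θ/2)]]; θ = 1.498, cos(θ/2) ≈ 0.73237, sin(θ/2) ≈ 0.680907.
With a = amp(|0⟩) = 0.8454 and b = amp(|1⟩) = (0.4898 - 0.213i):
new amp(|0⟩) = (0.73237)·a + (-0.680907)·b = (0.2856 + 0.145i)
new amp(|1⟩) = (0.680907)·a + (0.73237)·b = (0.9344 - 0.156i)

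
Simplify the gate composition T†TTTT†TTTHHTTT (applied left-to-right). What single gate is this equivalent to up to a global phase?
T†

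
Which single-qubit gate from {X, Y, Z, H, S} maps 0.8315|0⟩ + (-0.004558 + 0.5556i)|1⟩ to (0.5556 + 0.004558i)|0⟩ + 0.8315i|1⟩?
Y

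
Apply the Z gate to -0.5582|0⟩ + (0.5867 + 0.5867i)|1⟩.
-0.5582|0⟩ + (-0.5867 - 0.5867i)|1⟩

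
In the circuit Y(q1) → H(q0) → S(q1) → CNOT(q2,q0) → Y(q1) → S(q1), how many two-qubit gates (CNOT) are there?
1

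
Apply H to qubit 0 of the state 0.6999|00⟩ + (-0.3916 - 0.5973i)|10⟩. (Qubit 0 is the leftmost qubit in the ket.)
(0.218 - 0.4224i)|00⟩ + (0.7718 + 0.4224i)|10⟩

H on qubit 0 mixes each pair of kets that differ only in qubit 0: amplitudes (a, b) of (|…0…⟩, |…1…⟩) become ((a + b)/√2, (a − b)/√2). Kets absent from the input have amplitude 0.
(|00⟩, |10⟩): (a, b) = (0.6999, (-0.3916 - 0.5973i)) → ((0.218 - 0.4224i), (0.7718 + 0.4224i))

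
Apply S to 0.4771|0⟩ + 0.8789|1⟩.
0.4771|0⟩ + 0.8789i|1⟩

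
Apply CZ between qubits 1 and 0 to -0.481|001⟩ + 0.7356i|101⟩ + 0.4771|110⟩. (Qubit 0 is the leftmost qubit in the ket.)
-0.481|001⟩ + 0.7356i|101⟩ - 0.4771|110⟩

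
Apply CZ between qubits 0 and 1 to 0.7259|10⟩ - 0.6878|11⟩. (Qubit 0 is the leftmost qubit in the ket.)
0.7259|10⟩ + 0.6878|11⟩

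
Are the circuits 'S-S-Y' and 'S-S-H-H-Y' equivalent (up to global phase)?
Yes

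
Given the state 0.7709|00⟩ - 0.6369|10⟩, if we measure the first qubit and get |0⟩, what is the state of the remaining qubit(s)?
|0⟩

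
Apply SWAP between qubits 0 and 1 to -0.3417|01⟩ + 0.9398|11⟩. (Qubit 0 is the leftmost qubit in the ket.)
-0.3417|10⟩ + 0.9398|11⟩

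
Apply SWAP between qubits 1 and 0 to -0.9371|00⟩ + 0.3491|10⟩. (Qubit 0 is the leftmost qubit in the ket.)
-0.9371|00⟩ + 0.3491|01⟩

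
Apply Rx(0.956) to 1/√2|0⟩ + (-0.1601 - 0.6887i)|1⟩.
(0.311 + 0.07365i)|0⟩ + (-0.1422 - 0.9368i)|1⟩

Rx(0.956) = [[cos(θ/2), −i·sin(θ/2)], [−i·sin(θ/2), cos(θ/2)]]; θ = 0.956, cos(θ/2) ≈ 0.887917, sin(θ/2) ≈ 0.460004.
With a = amp(|0⟩) = 1/√2 and b = amp(|1⟩) = (-0.1601 - 0.6887i):
new amp(|0⟩) = (0.887917)·a + (-0.460004i)·b = (0.311 + 0.07365i)
new amp(|1⟩) = (-0.460004i)·a + (0.887917)·b = (-0.1422 - 0.9368i)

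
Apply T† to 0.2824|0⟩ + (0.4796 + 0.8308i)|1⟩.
0.2824|0⟩ + (0.9266 + 0.2483i)|1⟩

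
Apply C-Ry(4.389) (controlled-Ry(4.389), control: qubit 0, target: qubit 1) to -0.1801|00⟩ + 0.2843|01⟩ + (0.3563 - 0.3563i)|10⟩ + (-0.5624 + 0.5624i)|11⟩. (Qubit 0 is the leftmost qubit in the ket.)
-0.1801|00⟩ + 0.2843|01⟩ + (0.2484 - 0.2484i)|10⟩ + (0.6177 - 0.6177i)|11⟩

C-Ry(4.389) leaves the control-|0⟩ kets |00⟩, |01⟩ unchanged and applies Ry(4.389) to qubit 1 on the control-|1⟩ pair (|10⟩, |11⟩).
Ry(4.389) = [[cos(θ/2), −sin(θ/2)], [sin(θ/2), cos(θ/2)]]; θ = 4.389, cos(θ/2) ≈ -0.584046, sin(θ/2) ≈ 0.811721.
With a = amp(|10⟩) = (0.3563 - 0.3563i) and b = amp(|11⟩) = (-0.5624 + 0.5624i):
new amp(|10⟩) = (-0.584046)·a + (-0.811721)·b = (0.2484 - 0.2484i)
new amp(|11⟩) = (0.811721)·a + (-0.584046)·b = (0.6177 - 0.6177i)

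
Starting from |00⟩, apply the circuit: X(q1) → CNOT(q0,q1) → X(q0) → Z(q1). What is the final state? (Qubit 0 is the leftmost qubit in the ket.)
-|11⟩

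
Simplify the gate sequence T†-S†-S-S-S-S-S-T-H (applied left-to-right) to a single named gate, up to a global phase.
H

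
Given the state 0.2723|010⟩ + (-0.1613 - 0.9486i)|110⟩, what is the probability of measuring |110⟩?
0.9259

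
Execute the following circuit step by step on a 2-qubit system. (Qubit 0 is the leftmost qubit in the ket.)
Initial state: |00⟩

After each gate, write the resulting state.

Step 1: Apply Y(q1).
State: i|01⟩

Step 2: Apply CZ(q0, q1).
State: i|01⟩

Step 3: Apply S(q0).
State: i|01⟩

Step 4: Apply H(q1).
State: (1/√2)i|00⟩ - (1/√2)i|01⟩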